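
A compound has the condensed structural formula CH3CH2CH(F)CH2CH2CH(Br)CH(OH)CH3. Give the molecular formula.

C8H16BrFO

Atom tally by fragment:
  CH3 → C:1 H:3
  CH2 → C:1 H:2
  CH(F) → C:1 H:1 F:1
  CH2 → C:1 H:2
  CH2 → C:1 H:2
  CH(Br) → C:1 H:1 Br:1
  CH(OH) → C:1 H:2 O:1
  CH3 → C:1 H:3
Element totals:
  C: 8
  H: 16
  Br: 1
  F: 1
  O: 1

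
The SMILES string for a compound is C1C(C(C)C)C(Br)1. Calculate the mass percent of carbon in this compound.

Atom tally by fragment:
  cyclopropane ring core → C:3 H:6
  (− 2 ring H displaced by substituents)
  + CH(CH3)2 → C:3 H:7
  + Br → Br:1
Element totals:
  C: 6
  H: 11
  Br: 1
Molecular formula: C6H11Br.
Molar mass = 163.058 g/mol.
Mass from C: 6 × 12.011 = 72.066 g/mol.
%C = 72.066 / 163.058 × 100 = 44.20%.

44.20%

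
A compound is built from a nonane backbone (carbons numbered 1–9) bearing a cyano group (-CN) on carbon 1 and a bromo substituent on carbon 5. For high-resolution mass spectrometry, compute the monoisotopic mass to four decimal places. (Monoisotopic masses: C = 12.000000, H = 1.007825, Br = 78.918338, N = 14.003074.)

231.0623

Atom tally by fragment:
  NCCH2 → C:2 H:2 N:1
  CH2 → C:1 H:2
  CH2 → C:1 H:2
  CH2 → C:1 H:2
  CH(Br) → C:1 H:1 Br:1
  CH2 → C:1 H:2
  CH2 → C:1 H:2
  CH2 → C:1 H:2
  CH3 → C:1 H:3
Element totals:
  C: 10
  H: 18
  Br: 1
  N: 1
Molecular formula: C10H18BrN.
  M = 10(12.0) + 18(1.007825) + 78.918338 + 14.003074
    = 120.000000 + 18.140850 + 78.918338 + 14.003074 = 231.062262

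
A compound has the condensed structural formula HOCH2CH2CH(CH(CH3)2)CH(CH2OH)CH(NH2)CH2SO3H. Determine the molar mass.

Element totals:
  C: 10
  H: 23
  N: 1
  O: 5
  S: 1
Molecular formula: C10H23NO5S.
  M = 10(12.011) + 23(1.008) + 14.007 + 5(15.999) + 32.06
    = 120.110 + 23.184 + 14.007 + 79.995 + 32.060 = 269.356

269.36 g/mol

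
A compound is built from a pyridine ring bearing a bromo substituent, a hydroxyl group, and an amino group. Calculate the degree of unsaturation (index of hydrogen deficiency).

4

Atom tally by fragment:
  pyridine ring core → C:5 H:5 N:1
  (− 3 ring H displaced by substituents)
  + Br → Br:1
  + OH → O:1 H:1
  + NH2 → N:1 H:2
Element totals:
  C: 5
  H: 5
  Br: 1
  N: 2
  O: 1
Molecular formula: C5H5BrN2O.
DoU = (2C + 2 + N − H − X) / 2 = (2·5 + 2 + 2 − 5 − 1) / 2 = 4.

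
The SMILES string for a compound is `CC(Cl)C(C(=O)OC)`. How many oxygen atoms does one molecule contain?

Atom tally by fragment:
  CH3 → C:1 H:3
  CH(Cl) → C:1 H:1 Cl:1
  CH2COOCH3 → C:3 H:5 O:2
Element totals:
  C: 5
  H: 9
  Cl: 1
  O: 2

2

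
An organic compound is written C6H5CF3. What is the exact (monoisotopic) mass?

146.0343

Atom tally by fragment:
  benzene ring core → C:6 H:6
  (− 1 ring H displaced by substituents)
  + CF3 → C:1 F:3
Element totals:
  C: 7
  H: 5
  F: 3
Molecular formula: C7H5F3.
  M = 7(12.0) + 5(1.007825) + 3(18.998403)
    = 84.000000 + 5.039125 + 56.995209 = 146.034334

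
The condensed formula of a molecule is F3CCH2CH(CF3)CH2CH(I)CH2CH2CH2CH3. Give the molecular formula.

Element totals:
  C: 10
  H: 15
  F: 6
  I: 1

C10H15F6I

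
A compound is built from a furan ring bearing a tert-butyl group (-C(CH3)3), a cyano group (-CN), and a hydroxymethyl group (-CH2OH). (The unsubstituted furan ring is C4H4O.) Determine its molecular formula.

C10H13NO2

Atom tally by fragment:
  furan ring core → C:4 H:4 O:1
  (− 3 ring H displaced by substituents)
  + C(CH3)3 → C:4 H:9
  + CN → C:1 N:1
  + CH2OH → C:1 H:3 O:1
Element totals:
  C: 10
  H: 13
  N: 1
  O: 2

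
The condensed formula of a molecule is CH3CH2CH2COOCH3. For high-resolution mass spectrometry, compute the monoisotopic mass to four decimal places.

102.0681

Atom tally by fragment:
  CH3 → C:1 H:3
  CH2 → C:1 H:2
  CH2COOCH3 → C:3 H:5 O:2
Element totals:
  C: 5
  H: 10
  O: 2
Molecular formula: C5H10O2.
  M = 5(12.0) + 10(1.007825) + 2(15.994915)
    = 60.000000 + 10.078250 + 31.989830 = 102.068080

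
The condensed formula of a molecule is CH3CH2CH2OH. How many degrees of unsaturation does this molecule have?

0

Atom tally by fragment:
  CH3 → C:1 H:3
  CH2CH2OH → C:2 H:5 O:1
Element totals:
  C: 3
  H: 8
  O: 1
Molecular formula: C3H8O.
DoU = (2C + 2 + N − H − X) / 2 = (2·3 + 2 + 0 − 8 − 0) / 2 = 0.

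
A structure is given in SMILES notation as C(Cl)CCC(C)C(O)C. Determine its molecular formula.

C7H15ClO

Atom tally by fragment:
  ClCH2 → C:1 H:2 Cl:1
  CH2 → C:1 H:2
  CH2 → C:1 H:2
  CH(CH3) → C:2 H:4
  CH(OH) → C:1 H:2 O:1
  CH3 → C:1 H:3
Element totals:
  C: 7
  H: 15
  Cl: 1
  O: 1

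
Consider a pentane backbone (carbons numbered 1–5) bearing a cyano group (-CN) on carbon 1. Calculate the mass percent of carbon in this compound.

74.17%

Atom tally by fragment:
  NCCH2 → C:2 H:2 N:1
  CH2 → C:1 H:2
  CH2 → C:1 H:2
  CH2 → C:1 H:2
  CH3 → C:1 H:3
Element totals:
  C: 6
  H: 11
  N: 1
Molecular formula: C6H11N.
Molar mass = 97.161 g/mol.
Mass from C: 6 × 12.011 = 72.066 g/mol.
%C = 72.066 / 97.161 × 100 = 74.17%.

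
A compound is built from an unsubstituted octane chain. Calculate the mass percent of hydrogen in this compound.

15.88%

Atom tally by fragment:
  CH3 → C:1 H:3
  CH2 → C:1 H:2
  CH2 → C:1 H:2
  CH2 → C:1 H:2
  CH2 → C:1 H:2
  CH2 → C:1 H:2
  CH2 → C:1 H:2
  CH3 → C:1 H:3
Element totals:
  C: 8
  H: 18
Molecular formula: C8H18.
Molar mass = 114.232 g/mol.
Mass from H: 18 × 1.008 = 18.144 g/mol.
%H = 18.144 / 114.232 × 100 = 15.88%.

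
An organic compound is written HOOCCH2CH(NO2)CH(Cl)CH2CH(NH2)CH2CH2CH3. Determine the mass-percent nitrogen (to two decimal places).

11.09%

Atom tally by fragment:
  HOOCCH2 → C:2 H:3 O:2
  CH(NO2) → C:1 H:1 N:1 O:2
  CH(Cl) → C:1 H:1 Cl:1
  CH2 → C:1 H:2
  CH(NH2) → C:1 H:3 N:1
  CH2 → C:1 H:2
  CH2 → C:1 H:2
  CH3 → C:1 H:3
Element totals:
  C: 9
  H: 17
  Cl: 1
  N: 2
  O: 4
Molecular formula: C9H17ClN2O4.
Molar mass = 252.695 g/mol.
Mass from N: 2 × 14.007 = 28.014 g/mol.
%N = 28.014 / 252.695 × 100 = 11.09%.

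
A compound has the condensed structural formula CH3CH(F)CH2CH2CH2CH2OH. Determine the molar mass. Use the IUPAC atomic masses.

Atom tally by fragment:
  CH3 → C:1 H:3
  CH(F) → C:1 H:1 F:1
  CH2 → C:1 H:2
  CH2 → C:1 H:2
  CH2CH2OH → C:2 H:5 O:1
Element totals:
  C: 6
  H: 13
  F: 1
  O: 1
Molecular formula: C6H13FO.
  M = 6(12.011) + 13(1.008) + 18.998 + 15.999
    = 72.066 + 13.104 + 18.998 + 15.999 = 120.167

120.17 g/mol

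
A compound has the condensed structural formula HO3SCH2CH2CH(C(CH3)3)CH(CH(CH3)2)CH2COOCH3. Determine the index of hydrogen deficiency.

Atom tally by fragment:
  HO3SCH2 → C:1 H:3 S:1 O:3
  CH2 → C:1 H:2
  CH(C(CH3)3) → C:5 H:10
  CH(CH(CH3)2) → C:4 H:8
  CH2COOCH3 → C:3 H:5 O:2
Element totals:
  C: 14
  H: 28
  O: 5
  S: 1
Molecular formula: C14H28O5S.
DoU = (2C + 2 + N − H − X) / 2 = (2·14 + 2 + 0 − 28 − 0) / 2 = 1.

1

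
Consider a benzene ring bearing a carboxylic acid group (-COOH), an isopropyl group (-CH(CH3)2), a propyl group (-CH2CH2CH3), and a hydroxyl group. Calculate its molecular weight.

Atom tally by fragment:
  benzene ring core → C:6 H:6
  (− 4 ring H displaced by substituents)
  + COOH → C:1 H:1 O:2
  + CH(CH3)2 → C:3 H:7
  + CH2CH2CH3 → C:3 H:7
  + OH → O:1 H:1
Element totals:
  C: 13
  H: 18
  O: 3
Molecular formula: C13H18O3.
  M = 13(12.011) + 18(1.008) + 3(15.999)
    = 156.143 + 18.144 + 47.997 = 222.284

222.28 g/mol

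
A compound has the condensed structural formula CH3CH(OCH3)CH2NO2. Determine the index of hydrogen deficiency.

1

Element totals:
  C: 4
  H: 9
  N: 1
  O: 3
Molecular formula: C4H9NO3.
DoU = (2C + 2 + N − H − X) / 2 = (2·4 + 2 + 1 − 9 − 0) / 2 = 1.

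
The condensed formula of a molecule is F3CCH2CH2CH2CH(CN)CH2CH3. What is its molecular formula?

C8H12F3N

Element totals:
  C: 8
  H: 12
  F: 3
  N: 1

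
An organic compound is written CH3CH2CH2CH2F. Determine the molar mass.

Atom tally by fragment:
  CH3 → C:1 H:3
  CH2 → C:1 H:2
  CH2 → C:1 H:2
  CH2F → C:1 H:2 F:1
Element totals:
  C: 4
  H: 9
  F: 1
Molecular formula: C4H9F.
  M = 4(12.011) + 9(1.008) + 18.998
    = 48.044 + 9.072 + 18.998 = 76.114

76.11 g/mol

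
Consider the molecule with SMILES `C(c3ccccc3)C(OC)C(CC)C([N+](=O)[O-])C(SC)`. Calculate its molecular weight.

Atom tally by fragment:
  C6H5CH2 → C:7 H:7
  CH(OCH3) → C:2 H:4 O:1
  CH(C2H5) → C:3 H:6
  CH(NO2) → C:1 H:1 N:1 O:2
  CH2SCH3 → C:2 H:5 S:1
Element totals:
  C: 15
  H: 23
  N: 1
  O: 3
  S: 1
Molecular formula: C15H23NO3S.
  M = 15(12.011) + 23(1.008) + 14.007 + 3(15.999) + 32.06
    = 180.165 + 23.184 + 14.007 + 47.997 + 32.060 = 297.413

297.41 g/mol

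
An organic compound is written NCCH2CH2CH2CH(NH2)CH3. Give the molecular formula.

Element totals:
  C: 6
  H: 12
  N: 2

C6H12N2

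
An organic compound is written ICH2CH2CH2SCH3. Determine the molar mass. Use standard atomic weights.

Atom tally by fragment:
  ICH2 → C:1 H:2 I:1
  CH2 → C:1 H:2
  CH2SCH3 → C:2 H:5 S:1
Element totals:
  C: 4
  H: 9
  I: 1
  S: 1
Molecular formula: C4H9IS.
  M = 4(12.011) + 9(1.008) + 126.904 + 32.06
    = 48.044 + 9.072 + 126.904 + 32.060 = 216.080

216.08 g/mol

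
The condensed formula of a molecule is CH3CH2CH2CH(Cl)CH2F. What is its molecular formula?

Element totals:
  C: 5
  H: 10
  Cl: 1
  F: 1

C5H10ClF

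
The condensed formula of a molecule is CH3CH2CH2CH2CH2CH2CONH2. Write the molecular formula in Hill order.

C7H15NO

Element totals:
  C: 7
  H: 15
  N: 1
  O: 1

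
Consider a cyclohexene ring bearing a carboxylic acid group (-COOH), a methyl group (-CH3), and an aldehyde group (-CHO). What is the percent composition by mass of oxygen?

28.54%

Atom tally by fragment:
  cyclohexene ring core → C:6 H:10
  (− 3 ring H displaced by substituents)
  + COOH → C:1 H:1 O:2
  + CH3 → C:1 H:3
  + CHO → C:1 H:1 O:1
Element totals:
  C: 9
  H: 12
  O: 3
Molecular formula: C9H12O3.
Molar mass = 168.192 g/mol.
Mass from O: 3 × 15.999 = 47.997 g/mol.
%O = 47.997 / 168.192 × 100 = 28.54%.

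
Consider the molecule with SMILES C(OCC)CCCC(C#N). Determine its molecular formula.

Atom tally by fragment:
  C2H5OCH2 → C:3 H:7 O:1
  CH2 → C:1 H:2
  CH2 → C:1 H:2
  CH2 → C:1 H:2
  CH2CN → C:2 H:2 N:1
Element totals:
  C: 8
  H: 15
  N: 1
  O: 1

C8H15NO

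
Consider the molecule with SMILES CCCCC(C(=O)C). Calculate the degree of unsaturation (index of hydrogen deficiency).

1

Atom tally by fragment:
  CH3 → C:1 H:3
  CH2 → C:1 H:2
  CH2 → C:1 H:2
  CH2 → C:1 H:2
  CH2COCH3 → C:3 H:5 O:1
Element totals:
  C: 7
  H: 14
  O: 1
Molecular formula: C7H14O.
DoU = (2C + 2 + N − H − X) / 2 = (2·7 + 2 + 0 − 14 − 0) / 2 = 1.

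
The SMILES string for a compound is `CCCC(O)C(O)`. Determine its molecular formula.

C5H12O2

Atom tally by fragment:
  CH3 → C:1 H:3
  CH2 → C:1 H:2
  CH2 → C:1 H:2
  CH(OH) → C:1 H:2 O:1
  CH2OH → C:1 H:3 O:1
Element totals:
  C: 5
  H: 12
  O: 2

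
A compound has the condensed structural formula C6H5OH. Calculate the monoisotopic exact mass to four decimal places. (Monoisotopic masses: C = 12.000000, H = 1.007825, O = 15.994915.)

Atom tally by fragment:
  benzene ring core → C:6 H:6
  (− 1 ring H displaced by substituents)
  + OH → O:1 H:1
Element totals:
  C: 6
  H: 6
  O: 1
Molecular formula: C6H6O.
  M = 6(12.0) + 6(1.007825) + 15.994915
    = 72.000000 + 6.046950 + 15.994915 = 94.041865

94.0419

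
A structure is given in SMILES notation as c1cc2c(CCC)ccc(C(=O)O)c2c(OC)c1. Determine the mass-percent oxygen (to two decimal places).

19.65%

Atom tally by fragment:
  naphthalene ring system core → C:10 H:8
  (− 3 ring H displaced by substituents)
  + CH2CH2CH3 → C:3 H:7
  + COOH → C:1 H:1 O:2
  + OCH3 → C:1 H:3 O:1
Element totals:
  C: 15
  H: 16
  O: 3
Molecular formula: C15H16O3.
Molar mass = 244.290 g/mol.
Mass from O: 3 × 15.999 = 47.997 g/mol.
%O = 47.997 / 244.290 × 100 = 19.65%.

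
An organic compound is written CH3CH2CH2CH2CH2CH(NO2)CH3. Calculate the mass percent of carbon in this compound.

57.90%

Element totals:
  C: 7
  H: 15
  N: 1
  O: 2
Molecular formula: C7H15NO2.
Molar mass = 145.202 g/mol.
Mass from C: 7 × 12.011 = 84.077 g/mol.
%C = 84.077 / 145.202 × 100 = 57.90%.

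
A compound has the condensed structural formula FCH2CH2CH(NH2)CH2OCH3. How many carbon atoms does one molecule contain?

Atom tally by fragment:
  FCH2 → C:1 H:2 F:1
  CH2 → C:1 H:2
  CH(NH2) → C:1 H:3 N:1
  CH2OCH3 → C:2 H:5 O:1
Element totals:
  C: 5
  H: 12
  F: 1
  N: 1
  O: 1

5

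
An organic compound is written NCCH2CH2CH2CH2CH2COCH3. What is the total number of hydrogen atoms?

Element totals:
  C: 8
  H: 13
  N: 1
  O: 1

13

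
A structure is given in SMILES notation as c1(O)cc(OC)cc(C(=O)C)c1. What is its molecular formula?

Atom tally by fragment:
  benzene ring core → C:6 H:6
  (− 3 ring H displaced by substituents)
  + OH → O:1 H:1
  + OCH3 → C:1 H:3 O:1
  + COCH3 → C:2 H:3 O:1
Element totals:
  C: 9
  H: 10
  O: 3

C9H10O3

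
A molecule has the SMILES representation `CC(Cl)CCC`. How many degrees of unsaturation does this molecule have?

0

Atom tally by fragment:
  CH3 → C:1 H:3
  CH(Cl) → C:1 H:1 Cl:1
  CH2 → C:1 H:2
  CH2 → C:1 H:2
  CH3 → C:1 H:3
Element totals:
  C: 5
  H: 11
  Cl: 1
Molecular formula: C5H11Cl.
DoU = (2C + 2 + N − H − X) / 2 = (2·5 + 2 + 0 − 11 − 1) / 2 = 0.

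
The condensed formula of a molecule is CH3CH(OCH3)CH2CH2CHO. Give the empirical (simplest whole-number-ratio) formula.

C3H6O

Atom tally by fragment:
  CH3 → C:1 H:3
  CH(OCH3) → C:2 H:4 O:1
  CH2 → C:1 H:2
  CH2CHO → C:2 H:3 O:1
Element totals:
  C: 6
  H: 12
  O: 2
Molecular formula: C6H12O2.
gcd of subscripts = 2; dividing each by 2:
  C: 6/2 = 3
  H: 12/2 = 6
  O: 2/2 = 1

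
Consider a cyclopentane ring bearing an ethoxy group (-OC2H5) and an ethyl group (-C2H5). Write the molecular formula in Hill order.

C9H18O

Atom tally by fragment:
  cyclopentane ring core → C:5 H:10
  (− 2 ring H displaced by substituents)
  + OC2H5 → C:2 H:5 O:1
  + C2H5 → C:2 H:5
Element totals:
  C: 9
  H: 18
  O: 1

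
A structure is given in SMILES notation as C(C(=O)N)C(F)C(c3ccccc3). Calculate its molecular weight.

181.21 g/mol

Atom tally by fragment:
  H2NOCCH2 → C:2 H:4 O:1 N:1
  CH(F) → C:1 H:1 F:1
  CH2C6H5 → C:7 H:7
Element totals:
  C: 10
  H: 12
  F: 1
  N: 1
  O: 1
Molecular formula: C10H12FNO.
  M = 10(12.011) + 12(1.008) + 18.998 + 14.007 + 15.999
    = 120.110 + 12.096 + 18.998 + 14.007 + 15.999 = 181.210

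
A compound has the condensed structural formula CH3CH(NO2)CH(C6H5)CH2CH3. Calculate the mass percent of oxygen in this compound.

16.56%

Element totals:
  C: 11
  H: 15
  N: 1
  O: 2
Molecular formula: C11H15NO2.
Molar mass = 193.246 g/mol.
Mass from O: 2 × 15.999 = 31.998 g/mol.
%O = 31.998 / 193.246 × 100 = 16.56%.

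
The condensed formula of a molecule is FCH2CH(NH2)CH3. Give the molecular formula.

C3H8FN

Element totals:
  C: 3
  H: 8
  F: 1
  N: 1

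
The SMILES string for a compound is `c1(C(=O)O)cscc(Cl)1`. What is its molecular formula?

C5H3ClO2S

Atom tally by fragment:
  thiophene ring core → C:4 H:4 S:1
  (− 2 ring H displaced by substituents)
  + COOH → C:1 H:1 O:2
  + Cl → Cl:1
Element totals:
  C: 5
  H: 3
  Cl: 1
  O: 2
  S: 1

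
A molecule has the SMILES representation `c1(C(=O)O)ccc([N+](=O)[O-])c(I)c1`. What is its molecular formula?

Atom tally by fragment:
  benzene ring core → C:6 H:6
  (− 3 ring H displaced by substituents)
  + COOH → C:1 H:1 O:2
  + NO2 → N:1 O:2
  + I → I:1
Element totals:
  C: 7
  H: 4
  I: 1
  N: 1
  O: 4

C7H4INO4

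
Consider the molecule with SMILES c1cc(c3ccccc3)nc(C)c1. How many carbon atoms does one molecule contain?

12

Atom tally by fragment:
  pyridine ring core → C:5 H:5 N:1
  (− 2 ring H displaced by substituents)
  + C6H5 → C:6 H:5
  + CH3 → C:1 H:3
Element totals:
  C: 12
  H: 11
  N: 1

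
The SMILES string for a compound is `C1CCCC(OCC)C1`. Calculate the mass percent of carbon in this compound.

Atom tally by fragment:
  cyclohexane ring core → C:6 H:12
  (− 1 ring H displaced by substituents)
  + OC2H5 → C:2 H:5 O:1
Element totals:
  C: 8
  H: 16
  O: 1
Molecular formula: C8H16O.
Molar mass = 128.215 g/mol.
Mass from C: 8 × 12.011 = 96.088 g/mol.
%C = 96.088 / 128.215 × 100 = 74.94%.

74.94%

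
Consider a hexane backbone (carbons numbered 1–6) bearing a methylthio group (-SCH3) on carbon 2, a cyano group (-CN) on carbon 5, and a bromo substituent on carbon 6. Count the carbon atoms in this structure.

Atom tally by fragment:
  CH3 → C:1 H:3
  CH(SCH3) → C:2 H:4 S:1
  CH2 → C:1 H:2
  CH2 → C:1 H:2
  CH(CN) → C:2 H:1 N:1
  CH2Br → C:1 H:2 Br:1
Element totals:
  C: 8
  H: 14
  Br: 1
  N: 1
  S: 1

8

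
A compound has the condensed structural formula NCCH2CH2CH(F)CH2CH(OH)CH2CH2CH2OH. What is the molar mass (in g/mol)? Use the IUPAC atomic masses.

189.23 g/mol

Atom tally by fragment:
  NCCH2 → C:2 H:2 N:1
  CH2 → C:1 H:2
  CH(F) → C:1 H:1 F:1
  CH2 → C:1 H:2
  CH(OH) → C:1 H:2 O:1
  CH2 → C:1 H:2
  CH2CH2OH → C:2 H:5 O:1
Element totals:
  C: 9
  H: 16
  F: 1
  N: 1
  O: 2
Molecular formula: C9H16FNO2.
  M = 9(12.011) + 16(1.008) + 18.998 + 14.007 + 2(15.999)
    = 108.099 + 16.128 + 18.998 + 14.007 + 31.998 = 189.230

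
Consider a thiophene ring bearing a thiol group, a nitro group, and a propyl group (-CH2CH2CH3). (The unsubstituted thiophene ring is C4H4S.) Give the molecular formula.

C7H9NO2S2

Atom tally by fragment:
  thiophene ring core → C:4 H:4 S:1
  (− 3 ring H displaced by substituents)
  + SH → S:1 H:1
  + NO2 → N:1 O:2
  + CH2CH2CH3 → C:3 H:7
Element totals:
  C: 7
  H: 9
  N: 1
  O: 2
  S: 2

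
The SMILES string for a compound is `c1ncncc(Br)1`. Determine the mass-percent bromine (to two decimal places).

Atom tally by fragment:
  pyrimidine ring core → C:4 H:4 N:2
  (− 1 ring H displaced by substituents)
  + Br → Br:1
Element totals:
  C: 4
  H: 3
  Br: 1
  N: 2
Molecular formula: C4H3BrN2.
Molar mass = 158.986 g/mol.
Mass from Br: 1 × 79.904 = 79.904 g/mol.
%Br = 79.904 / 158.986 × 100 = 50.26%.

50.26%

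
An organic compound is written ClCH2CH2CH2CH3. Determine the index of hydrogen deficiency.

0

Element totals:
  C: 4
  H: 9
  Cl: 1
Molecular formula: C4H9Cl.
DoU = (2C + 2 + N − H − X) / 2 = (2·4 + 2 + 0 − 9 − 1) / 2 = 0.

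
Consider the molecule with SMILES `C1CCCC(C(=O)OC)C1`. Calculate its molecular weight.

Atom tally by fragment:
  cyclohexane ring core → C:6 H:12
  (− 1 ring H displaced by substituents)
  + COOCH3 → C:2 H:3 O:2
Element totals:
  C: 8
  H: 14
  O: 2
Molecular formula: C8H14O2.
  M = 8(12.011) + 14(1.008) + 2(15.999)
    = 96.088 + 14.112 + 31.998 = 142.198

142.20 g/mol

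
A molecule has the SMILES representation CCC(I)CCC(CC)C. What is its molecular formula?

Atom tally by fragment:
  CH3 → C:1 H:3
  CH2 → C:1 H:2
  CH(I) → C:1 H:1 I:1
  CH2 → C:1 H:2
  CH2 → C:1 H:2
  CH(C2H5) → C:3 H:6
  CH3 → C:1 H:3
Element totals:
  C: 9
  H: 19
  I: 1

C9H19I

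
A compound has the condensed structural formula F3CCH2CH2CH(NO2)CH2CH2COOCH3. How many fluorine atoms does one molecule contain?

Atom tally by fragment:
  F3CCH2 → C:2 H:2 F:3
  CH2 → C:1 H:2
  CH(NO2) → C:1 H:1 N:1 O:2
  CH2 → C:1 H:2
  CH2COOCH3 → C:3 H:5 O:2
Element totals:
  C: 8
  H: 12
  F: 3
  N: 1
  O: 4

3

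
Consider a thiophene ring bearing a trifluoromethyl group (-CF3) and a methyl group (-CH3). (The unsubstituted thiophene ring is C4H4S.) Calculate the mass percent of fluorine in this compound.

Atom tally by fragment:
  thiophene ring core → C:4 H:4 S:1
  (− 2 ring H displaced by substituents)
  + CF3 → C:1 F:3
  + CH3 → C:1 H:3
Element totals:
  C: 6
  H: 5
  F: 3
  S: 1
Molecular formula: C6H5F3S.
Molar mass = 166.160 g/mol.
Mass from F: 3 × 18.998 = 56.994 g/mol.
%F = 56.994 / 166.160 × 100 = 34.30%.

34.30%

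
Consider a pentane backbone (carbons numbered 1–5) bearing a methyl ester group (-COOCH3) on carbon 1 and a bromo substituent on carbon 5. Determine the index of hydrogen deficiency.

1

Atom tally by fragment:
  CH3OOCCH2 → C:3 H:5 O:2
  CH2 → C:1 H:2
  CH2 → C:1 H:2
  CH2 → C:1 H:2
  CH2Br → C:1 H:2 Br:1
Element totals:
  C: 7
  H: 13
  Br: 1
  O: 2
Molecular formula: C7H13BrO2.
DoU = (2C + 2 + N − H − X) / 2 = (2·7 + 2 + 0 − 13 − 1) / 2 = 1.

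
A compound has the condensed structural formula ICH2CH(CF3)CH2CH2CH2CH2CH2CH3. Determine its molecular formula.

Element totals:
  C: 9
  H: 16
  F: 3
  I: 1

C9H16F3I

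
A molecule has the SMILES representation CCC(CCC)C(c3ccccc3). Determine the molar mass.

176.30 g/mol

Atom tally by fragment:
  CH3 → C:1 H:3
  CH2 → C:1 H:2
  CH(CH2CH2CH3) → C:4 H:8
  CH2C6H5 → C:7 H:7
Element totals:
  C: 13
  H: 20
Molecular formula: C13H20.
  M = 13(12.011) + 20(1.008)
    = 156.143 + 20.160 = 176.303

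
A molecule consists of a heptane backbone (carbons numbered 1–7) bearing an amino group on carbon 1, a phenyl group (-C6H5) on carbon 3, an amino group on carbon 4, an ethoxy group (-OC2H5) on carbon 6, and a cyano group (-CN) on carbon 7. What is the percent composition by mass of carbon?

69.78%

Atom tally by fragment:
  H2NCH2 → C:1 H:4 N:1
  CH2 → C:1 H:2
  CH(C6H5) → C:7 H:6
  CH(NH2) → C:1 H:3 N:1
  CH2 → C:1 H:2
  CH(OC2H5) → C:3 H:6 O:1
  CH2CN → C:2 H:2 N:1
Element totals:
  C: 16
  H: 25
  N: 3
  O: 1
Molecular formula: C16H25N3O.
Molar mass = 275.396 g/mol.
Mass from C: 16 × 12.011 = 192.176 g/mol.
%C = 192.176 / 275.396 × 100 = 69.78%.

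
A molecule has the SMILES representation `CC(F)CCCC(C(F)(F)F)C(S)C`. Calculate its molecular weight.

Atom tally by fragment:
  CH3 → C:1 H:3
  CH(F) → C:1 H:1 F:1
  CH2 → C:1 H:2
  CH2 → C:1 H:2
  CH2 → C:1 H:2
  CH(CF3) → C:2 H:1 F:3
  CH(SH) → C:1 H:2 S:1
  CH3 → C:1 H:3
Element totals:
  C: 9
  H: 16
  F: 4
  S: 1
Molecular formula: C9H16F4S.
  M = 9(12.011) + 16(1.008) + 4(18.998) + 32.06
    = 108.099 + 16.128 + 75.992 + 32.060 = 232.279

232.28 g/mol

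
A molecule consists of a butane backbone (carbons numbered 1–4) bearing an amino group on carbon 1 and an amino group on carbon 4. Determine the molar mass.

Atom tally by fragment:
  H2NCH2 → C:1 H:4 N:1
  CH2 → C:1 H:2
  CH2 → C:1 H:2
  CH2NH2 → C:1 H:4 N:1
Element totals:
  C: 4
  H: 12
  N: 2
Molecular formula: C4H12N2.
  M = 4(12.011) + 12(1.008) + 2(14.007)
    = 48.044 + 12.096 + 28.014 = 88.154

88.15 g/mol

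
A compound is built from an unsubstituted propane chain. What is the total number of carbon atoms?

Atom tally by fragment:
  CH3 → C:1 H:3
  CH2 → C:1 H:2
  CH3 → C:1 H:3
Element totals:
  C: 3
  H: 8

3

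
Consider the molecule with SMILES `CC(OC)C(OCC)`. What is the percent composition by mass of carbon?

Atom tally by fragment:
  CH3 → C:1 H:3
  CH(OCH3) → C:2 H:4 O:1
  CH2OC2H5 → C:3 H:7 O:1
Element totals:
  C: 6
  H: 14
  O: 2
Molecular formula: C6H14O2.
Molar mass = 118.176 g/mol.
Mass from C: 6 × 12.011 = 72.066 g/mol.
%C = 72.066 / 118.176 × 100 = 60.98%.

60.98%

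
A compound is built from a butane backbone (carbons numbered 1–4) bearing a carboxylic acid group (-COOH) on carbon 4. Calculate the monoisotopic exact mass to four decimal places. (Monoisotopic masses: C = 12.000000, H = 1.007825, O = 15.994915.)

102.0681

Atom tally by fragment:
  CH3 → C:1 H:3
  CH2 → C:1 H:2
  CH2 → C:1 H:2
  CH2COOH → C:2 H:3 O:2
Element totals:
  C: 5
  H: 10
  O: 2
Molecular formula: C5H10O2.
  M = 5(12.0) + 10(1.007825) + 2(15.994915)
    = 60.000000 + 10.078250 + 31.989830 = 102.068080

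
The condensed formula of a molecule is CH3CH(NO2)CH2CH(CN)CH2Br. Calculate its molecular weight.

221.05 g/mol

Atom tally by fragment:
  CH3 → C:1 H:3
  CH(NO2) → C:1 H:1 N:1 O:2
  CH2 → C:1 H:2
  CH(CN) → C:2 H:1 N:1
  CH2Br → C:1 H:2 Br:1
Element totals:
  C: 6
  H: 9
  Br: 1
  N: 2
  O: 2
Molecular formula: C6H9BrN2O2.
  M = 6(12.011) + 9(1.008) + 79.904 + 2(14.007) + 2(15.999)
    = 72.066 + 9.072 + 79.904 + 28.014 + 31.998 = 221.054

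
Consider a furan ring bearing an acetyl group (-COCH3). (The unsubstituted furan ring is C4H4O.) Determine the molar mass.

Atom tally by fragment:
  furan ring core → C:4 H:4 O:1
  (− 1 ring H displaced by substituents)
  + COCH3 → C:2 H:3 O:1
Element totals:
  C: 6
  H: 6
  O: 2
Molecular formula: C6H6O2.
  M = 6(12.011) + 6(1.008) + 2(15.999)
    = 72.066 + 6.048 + 31.998 = 110.112

110.11 g/mol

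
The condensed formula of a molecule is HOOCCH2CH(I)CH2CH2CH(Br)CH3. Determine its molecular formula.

Element totals:
  C: 7
  H: 12
  Br: 1
  I: 1
  O: 2

C7H12BrIO2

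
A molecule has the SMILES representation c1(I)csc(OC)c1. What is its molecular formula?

C5H5IOS

Atom tally by fragment:
  thiophene ring core → C:4 H:4 S:1
  (− 2 ring H displaced by substituents)
  + I → I:1
  + OCH3 → C:1 H:3 O:1
Element totals:
  C: 5
  H: 5
  I: 1
  O: 1
  S: 1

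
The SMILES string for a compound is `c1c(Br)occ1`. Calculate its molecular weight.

Atom tally by fragment:
  furan ring core → C:4 H:4 O:1
  (− 1 ring H displaced by substituents)
  + Br → Br:1
Element totals:
  C: 4
  H: 3
  Br: 1
  O: 1
Molecular formula: C4H3BrO.
  M = 4(12.011) + 3(1.008) + 79.904 + 15.999
    = 48.044 + 3.024 + 79.904 + 15.999 = 146.971

146.97 g/mol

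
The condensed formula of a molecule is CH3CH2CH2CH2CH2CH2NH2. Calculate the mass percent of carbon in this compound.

Atom tally by fragment:
  CH3 → C:1 H:3
  CH2 → C:1 H:2
  CH2 → C:1 H:2
  CH2 → C:1 H:2
  CH2 → C:1 H:2
  CH2NH2 → C:1 H:4 N:1
Element totals:
  C: 6
  H: 15
  N: 1
Molecular formula: C6H15N.
Molar mass = 101.193 g/mol.
Mass from C: 6 × 12.011 = 72.066 g/mol.
%C = 72.066 / 101.193 × 100 = 71.22%.

71.22%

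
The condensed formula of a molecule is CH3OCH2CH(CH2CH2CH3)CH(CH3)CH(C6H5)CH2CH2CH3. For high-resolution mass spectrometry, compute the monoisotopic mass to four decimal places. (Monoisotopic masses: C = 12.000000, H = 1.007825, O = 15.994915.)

Atom tally by fragment:
  CH3OCH2 → C:2 H:5 O:1
  CH(CH2CH2CH3) → C:4 H:8
  CH(CH3) → C:2 H:4
  CH(C6H5) → C:7 H:6
  CH2 → C:1 H:2
  CH2 → C:1 H:2
  CH3 → C:1 H:3
Element totals:
  C: 18
  H: 30
  O: 1
Molecular formula: C18H30O.
  M = 18(12.0) + 30(1.007825) + 15.994915
    = 216.000000 + 30.234750 + 15.994915 = 262.229665

262.2297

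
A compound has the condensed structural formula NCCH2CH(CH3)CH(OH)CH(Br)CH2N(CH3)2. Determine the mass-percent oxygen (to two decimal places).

Atom tally by fragment:
  NCCH2 → C:2 H:2 N:1
  CH(CH3) → C:2 H:4
  CH(OH) → C:1 H:2 O:1
  CH(Br) → C:1 H:1 Br:1
  CH2N(CH3)2 → C:3 H:8 N:1
Element totals:
  C: 9
  H: 17
  Br: 1
  N: 2
  O: 1
Molecular formula: C9H17BrN2O.
Molar mass = 249.152 g/mol.
Mass from O: 1 × 15.999 = 15.999 g/mol.
%O = 15.999 / 249.152 × 100 = 6.42%.

6.42%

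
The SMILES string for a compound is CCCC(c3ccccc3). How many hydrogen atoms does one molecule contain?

Atom tally by fragment:
  CH3 → C:1 H:3
  CH2 → C:1 H:2
  CH2 → C:1 H:2
  CH2C6H5 → C:7 H:7
Element totals:
  C: 10
  H: 14

14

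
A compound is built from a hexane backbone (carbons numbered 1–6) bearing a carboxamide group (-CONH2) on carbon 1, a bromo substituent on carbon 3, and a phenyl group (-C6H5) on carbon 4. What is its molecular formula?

Atom tally by fragment:
  H2NOCCH2 → C:2 H:4 O:1 N:1
  CH2 → C:1 H:2
  CH(Br) → C:1 H:1 Br:1
  CH(C6H5) → C:7 H:6
  CH2 → C:1 H:2
  CH3 → C:1 H:3
Element totals:
  C: 13
  H: 18
  Br: 1
  N: 1
  O: 1

C13H18BrNO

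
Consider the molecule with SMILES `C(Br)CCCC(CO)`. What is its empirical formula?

Atom tally by fragment:
  BrCH2 → C:1 H:2 Br:1
  CH2 → C:1 H:2
  CH2 → C:1 H:2
  CH2 → C:1 H:2
  CH2CH2OH → C:2 H:5 O:1
Element totals:
  C: 6
  H: 13
  Br: 1
  O: 1
Molecular formula: C6H13BrO.
gcd of subscripts (1, 6, 13, 1) = 1, so the empirical formula equals the molecular formula.

C6H13BrO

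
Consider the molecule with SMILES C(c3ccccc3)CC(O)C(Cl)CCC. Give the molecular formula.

Atom tally by fragment:
  C6H5CH2 → C:7 H:7
  CH2 → C:1 H:2
  CH(OH) → C:1 H:2 O:1
  CH(Cl) → C:1 H:1 Cl:1
  CH2 → C:1 H:2
  CH2 → C:1 H:2
  CH3 → C:1 H:3
Element totals:
  C: 13
  H: 19
  Cl: 1
  O: 1

C13H19ClO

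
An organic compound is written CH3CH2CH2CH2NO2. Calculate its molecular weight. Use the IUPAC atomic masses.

103.12 g/mol

Element totals:
  C: 4
  H: 9
  N: 1
  O: 2
Molecular formula: C4H9NO2.
  M = 4(12.011) + 9(1.008) + 14.007 + 2(15.999)
    = 48.044 + 9.072 + 14.007 + 31.998 = 103.121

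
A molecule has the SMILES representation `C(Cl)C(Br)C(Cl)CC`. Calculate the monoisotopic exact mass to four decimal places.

217.9265

Atom tally by fragment:
  ClCH2 → C:1 H:2 Cl:1
  CH(Br) → C:1 H:1 Br:1
  CH(Cl) → C:1 H:1 Cl:1
  CH2 → C:1 H:2
  CH3 → C:1 H:3
Element totals:
  C: 5
  H: 9
  Br: 1
  Cl: 2
Molecular formula: C5H9BrCl2.
  M = 5(12.0) + 9(1.007825) + 78.918338 + 2(34.968853)
    = 60.000000 + 9.070425 + 78.918338 + 69.937706 = 217.926469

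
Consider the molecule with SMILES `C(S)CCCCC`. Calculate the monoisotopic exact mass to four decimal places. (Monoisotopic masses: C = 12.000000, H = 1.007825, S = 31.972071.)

Atom tally by fragment:
  HSCH2 → C:1 H:3 S:1
  CH2 → C:1 H:2
  CH2 → C:1 H:2
  CH2 → C:1 H:2
  CH2 → C:1 H:2
  CH3 → C:1 H:3
Element totals:
  C: 6
  H: 14
  S: 1
Molecular formula: C6H14S.
  M = 6(12.0) + 14(1.007825) + 31.972071
    = 72.000000 + 14.109550 + 31.972071 = 118.081621

118.0816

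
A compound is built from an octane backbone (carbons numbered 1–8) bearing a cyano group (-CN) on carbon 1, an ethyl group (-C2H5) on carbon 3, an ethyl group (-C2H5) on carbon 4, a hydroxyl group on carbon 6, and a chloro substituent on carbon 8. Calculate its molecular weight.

245.79 g/mol

Atom tally by fragment:
  NCCH2 → C:2 H:2 N:1
  CH2 → C:1 H:2
  CH(C2H5) → C:3 H:6
  CH(C2H5) → C:3 H:6
  CH2 → C:1 H:2
  CH(OH) → C:1 H:2 O:1
  CH2 → C:1 H:2
  CH2Cl → C:1 H:2 Cl:1
Element totals:
  C: 13
  H: 24
  Cl: 1
  N: 1
  O: 1
Molecular formula: C13H24ClNO.
  M = 13(12.011) + 24(1.008) + 35.45 + 14.007 + 15.999
    = 156.143 + 24.192 + 35.450 + 14.007 + 15.999 = 245.791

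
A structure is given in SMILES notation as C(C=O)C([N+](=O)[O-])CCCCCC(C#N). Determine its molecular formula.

Atom tally by fragment:
  OHCCH2 → C:2 H:3 O:1
  CH(NO2) → C:1 H:1 N:1 O:2
  CH2 → C:1 H:2
  CH2 → C:1 H:2
  CH2 → C:1 H:2
  CH2 → C:1 H:2
  CH2 → C:1 H:2
  CH2CN → C:2 H:2 N:1
Element totals:
  C: 10
  H: 16
  N: 2
  O: 3

C10H16N2O3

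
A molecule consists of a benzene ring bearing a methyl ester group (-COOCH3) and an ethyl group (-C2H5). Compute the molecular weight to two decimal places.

164.20 g/mol

Atom tally by fragment:
  benzene ring core → C:6 H:6
  (− 2 ring H displaced by substituents)
  + COOCH3 → C:2 H:3 O:2
  + C2H5 → C:2 H:5
Element totals:
  C: 10
  H: 12
  O: 2
Molecular formula: C10H12O2.
  M = 10(12.011) + 12(1.008) + 2(15.999)
    = 120.110 + 12.096 + 31.998 = 164.204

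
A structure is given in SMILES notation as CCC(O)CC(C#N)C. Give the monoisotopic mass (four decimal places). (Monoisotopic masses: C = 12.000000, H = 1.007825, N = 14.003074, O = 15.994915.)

127.0997

Atom tally by fragment:
  CH3 → C:1 H:3
  CH2 → C:1 H:2
  CH(OH) → C:1 H:2 O:1
  CH2 → C:1 H:2
  CH(CN) → C:2 H:1 N:1
  CH3 → C:1 H:3
Element totals:
  C: 7
  H: 13
  N: 1
  O: 1
Molecular formula: C7H13NO.
  M = 7(12.0) + 13(1.007825) + 14.003074 + 15.994915
    = 84.000000 + 13.101725 + 14.003074 + 15.994915 = 127.099714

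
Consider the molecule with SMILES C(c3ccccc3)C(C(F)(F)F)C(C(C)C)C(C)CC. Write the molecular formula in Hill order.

Atom tally by fragment:
  C6H5CH2 → C:7 H:7
  CH(CF3) → C:2 H:1 F:3
  CH(CH(CH3)2) → C:4 H:8
  CH(CH3) → C:2 H:4
  CH2 → C:1 H:2
  CH3 → C:1 H:3
Element totals:
  C: 17
  H: 25
  F: 3

C17H25F3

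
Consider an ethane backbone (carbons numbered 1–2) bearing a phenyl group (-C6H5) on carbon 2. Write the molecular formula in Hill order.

Atom tally by fragment:
  CH3 → C:1 H:3
  CH2C6H5 → C:7 H:7
Element totals:
  C: 8
  H: 10

C8H10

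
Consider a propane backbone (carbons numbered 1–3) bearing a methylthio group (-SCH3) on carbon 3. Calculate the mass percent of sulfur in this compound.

35.55%

Atom tally by fragment:
  CH3 → C:1 H:3
  CH2 → C:1 H:2
  CH2SCH3 → C:2 H:5 S:1
Element totals:
  C: 4
  H: 10
  S: 1
Molecular formula: C4H10S.
Molar mass = 90.184 g/mol.
Mass from S: 1 × 32.06 = 32.060 g/mol.
%S = 32.060 / 90.184 × 100 = 35.55%.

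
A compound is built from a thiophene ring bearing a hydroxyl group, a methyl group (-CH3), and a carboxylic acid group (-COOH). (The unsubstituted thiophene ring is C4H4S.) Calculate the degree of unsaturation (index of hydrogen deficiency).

Atom tally by fragment:
  thiophene ring core → C:4 H:4 S:1
  (− 3 ring H displaced by substituents)
  + OH → O:1 H:1
  + CH3 → C:1 H:3
  + COOH → C:1 H:1 O:2
Element totals:
  C: 6
  H: 6
  O: 3
  S: 1
Molecular formula: C6H6O3S.
DoU = (2C + 2 + N − H − X) / 2 = (2·6 + 2 + 0 − 6 − 0) / 2 = 4.

4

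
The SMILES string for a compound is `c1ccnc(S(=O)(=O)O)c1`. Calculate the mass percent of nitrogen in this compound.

Atom tally by fragment:
  pyridine ring core → C:5 H:5 N:1
  (− 1 ring H displaced by substituents)
  + SO3H → S:1 O:3 H:1
Element totals:
  C: 5
  H: 5
  N: 1
  O: 3
  S: 1
Molecular formula: C5H5NO3S.
Molar mass = 159.159 g/mol.
Mass from N: 1 × 14.007 = 14.007 g/mol.
%N = 14.007 / 159.159 × 100 = 8.80%.

8.80%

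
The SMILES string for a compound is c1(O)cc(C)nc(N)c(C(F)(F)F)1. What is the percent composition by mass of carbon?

Atom tally by fragment:
  pyridine ring core → C:5 H:5 N:1
  (− 4 ring H displaced by substituents)
  + OH → O:1 H:1
  + CH3 → C:1 H:3
  + NH2 → N:1 H:2
  + CF3 → C:1 F:3
Element totals:
  C: 7
  H: 7
  F: 3
  N: 2
  O: 1
Molecular formula: C7H7F3N2O.
Molar mass = 192.140 g/mol.
Mass from C: 7 × 12.011 = 84.077 g/mol.
%C = 84.077 / 192.140 × 100 = 43.76%.

43.76%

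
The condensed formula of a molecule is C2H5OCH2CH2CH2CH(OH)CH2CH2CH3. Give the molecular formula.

Atom tally by fragment:
  C2H5OCH2 → C:3 H:7 O:1
  CH2 → C:1 H:2
  CH2 → C:1 H:2
  CH(OH) → C:1 H:2 O:1
  CH2 → C:1 H:2
  CH2 → C:1 H:2
  CH3 → C:1 H:3
Element totals:
  C: 9
  H: 20
  O: 2

C9H20O2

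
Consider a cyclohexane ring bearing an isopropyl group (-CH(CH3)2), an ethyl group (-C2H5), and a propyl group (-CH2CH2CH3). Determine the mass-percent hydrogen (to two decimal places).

14.37%

Atom tally by fragment:
  cyclohexane ring core → C:6 H:12
  (− 3 ring H displaced by substituents)
  + CH(CH3)2 → C:3 H:7
  + C2H5 → C:2 H:5
  + CH2CH2CH3 → C:3 H:7
Element totals:
  C: 14
  H: 28
Molecular formula: C14H28.
Molar mass = 196.378 g/mol.
Mass from H: 28 × 1.008 = 28.224 g/mol.
%H = 28.224 / 196.378 × 100 = 14.37%.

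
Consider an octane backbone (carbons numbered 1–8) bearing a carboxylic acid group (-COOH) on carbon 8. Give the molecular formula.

C9H18O2

Atom tally by fragment:
  CH3 → C:1 H:3
  CH2 → C:1 H:2
  CH2 → C:1 H:2
  CH2 → C:1 H:2
  CH2 → C:1 H:2
  CH2 → C:1 H:2
  CH2 → C:1 H:2
  CH2COOH → C:2 H:3 O:2
Element totals:
  C: 9
  H: 18
  O: 2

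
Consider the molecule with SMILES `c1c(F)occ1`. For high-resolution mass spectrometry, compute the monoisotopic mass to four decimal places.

86.0168

Atom tally by fragment:
  furan ring core → C:4 H:4 O:1
  (− 1 ring H displaced by substituents)
  + F → F:1
Element totals:
  C: 4
  H: 3
  F: 1
  O: 1
Molecular formula: C4H3FO.
  M = 4(12.0) + 3(1.007825) + 18.998403 + 15.994915
    = 48.000000 + 3.023475 + 18.998403 + 15.994915 = 86.016793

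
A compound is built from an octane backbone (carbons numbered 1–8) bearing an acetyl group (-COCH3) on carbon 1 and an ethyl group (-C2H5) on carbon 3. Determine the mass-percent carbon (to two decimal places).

78.20%

Atom tally by fragment:
  CH3COCH2 → C:3 H:5 O:1
  CH2 → C:1 H:2
  CH(C2H5) → C:3 H:6
  CH2 → C:1 H:2
  CH2 → C:1 H:2
  CH2 → C:1 H:2
  CH2 → C:1 H:2
  CH3 → C:1 H:3
Element totals:
  C: 12
  H: 24
  O: 1
Molecular formula: C12H24O.
Molar mass = 184.323 g/mol.
Mass from C: 12 × 12.011 = 144.132 g/mol.
%C = 144.132 / 184.323 × 100 = 78.20%.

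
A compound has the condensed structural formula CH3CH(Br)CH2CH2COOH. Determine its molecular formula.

Element totals:
  C: 5
  H: 9
  Br: 1
  O: 2

C5H9BrO2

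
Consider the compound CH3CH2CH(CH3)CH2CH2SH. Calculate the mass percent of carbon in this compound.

Atom tally by fragment:
  CH3 → C:1 H:3
  CH2 → C:1 H:2
  CH(CH3) → C:2 H:4
  CH2 → C:1 H:2
  CH2SH → C:1 H:3 S:1
Element totals:
  C: 6
  H: 14
  S: 1
Molecular formula: C6H14S.
Molar mass = 118.238 g/mol.
Mass from C: 6 × 12.011 = 72.066 g/mol.
%C = 72.066 / 118.238 × 100 = 60.95%.

60.95%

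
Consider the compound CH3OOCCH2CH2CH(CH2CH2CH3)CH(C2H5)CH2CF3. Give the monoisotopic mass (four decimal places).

Atom tally by fragment:
  CH3OOCCH2 → C:3 H:5 O:2
  CH2 → C:1 H:2
  CH(CH2CH2CH3) → C:4 H:8
  CH(C2H5) → C:3 H:6
  CH2CF3 → C:2 H:2 F:3
Element totals:
  C: 13
  H: 23
  F: 3
  O: 2
Molecular formula: C13H23F3O2.
  M = 13(12.0) + 23(1.007825) + 3(18.998403) + 2(15.994915)
    = 156.000000 + 23.179975 + 56.995209 + 31.989830 = 268.165014

268.1650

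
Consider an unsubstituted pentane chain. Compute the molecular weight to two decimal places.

72.15 g/mol

Atom tally by fragment:
  CH3 → C:1 H:3
  CH2 → C:1 H:2
  CH2 → C:1 H:2
  CH2 → C:1 H:2
  CH3 → C:1 H:3
Element totals:
  C: 5
  H: 12
Molecular formula: C5H12.
  M = 5(12.011) + 12(1.008)
    = 60.055 + 12.096 = 72.151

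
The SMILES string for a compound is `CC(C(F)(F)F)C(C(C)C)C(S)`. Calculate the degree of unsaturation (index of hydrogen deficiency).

0

Atom tally by fragment:
  CH3 → C:1 H:3
  CH(CF3) → C:2 H:1 F:3
  CH(CH(CH3)2) → C:4 H:8
  CH2SH → C:1 H:3 S:1
Element totals:
  C: 8
  H: 15
  F: 3
  S: 1
Molecular formula: C8H15F3S.
DoU = (2C + 2 + N − H − X) / 2 = (2·8 + 2 + 0 − 15 − 3) / 2 = 0.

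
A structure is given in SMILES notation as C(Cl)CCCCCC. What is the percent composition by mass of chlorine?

26.33%

Atom tally by fragment:
  ClCH2 → C:1 H:2 Cl:1
  CH2 → C:1 H:2
  CH2 → C:1 H:2
  CH2 → C:1 H:2
  CH2 → C:1 H:2
  CH2 → C:1 H:2
  CH3 → C:1 H:3
Element totals:
  C: 7
  H: 15
  Cl: 1
Molecular formula: C7H15Cl.
Molar mass = 134.647 g/mol.
Mass from Cl: 1 × 35.45 = 35.450 g/mol.
%Cl = 35.450 / 134.647 × 100 = 26.33%.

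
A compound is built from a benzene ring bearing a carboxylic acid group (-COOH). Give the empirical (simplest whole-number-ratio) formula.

C7H6O2

Atom tally by fragment:
  benzene ring core → C:6 H:6
  (− 1 ring H displaced by substituents)
  + COOH → C:1 H:1 O:2
Element totals:
  C: 7
  H: 6
  O: 2
Molecular formula: C7H6O2.
gcd of subscripts (7, 6, 2) = 1, so the empirical formula equals the molecular formula.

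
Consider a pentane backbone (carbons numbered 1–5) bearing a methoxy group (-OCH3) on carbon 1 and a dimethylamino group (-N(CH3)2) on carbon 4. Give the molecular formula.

Atom tally by fragment:
  CH3OCH2 → C:2 H:5 O:1
  CH2 → C:1 H:2
  CH2 → C:1 H:2
  CH(N(CH3)2) → C:3 H:7 N:1
  CH3 → C:1 H:3
Element totals:
  C: 8
  H: 19
  N: 1
  O: 1

C8H19NO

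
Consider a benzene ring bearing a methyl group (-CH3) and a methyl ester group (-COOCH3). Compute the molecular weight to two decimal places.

150.18 g/mol

Atom tally by fragment:
  benzene ring core → C:6 H:6
  (− 2 ring H displaced by substituents)
  + CH3 → C:1 H:3
  + COOCH3 → C:2 H:3 O:2
Element totals:
  C: 9
  H: 10
  O: 2
Molecular formula: C9H10O2.
  M = 9(12.011) + 10(1.008) + 2(15.999)
    = 108.099 + 10.080 + 31.998 = 150.177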